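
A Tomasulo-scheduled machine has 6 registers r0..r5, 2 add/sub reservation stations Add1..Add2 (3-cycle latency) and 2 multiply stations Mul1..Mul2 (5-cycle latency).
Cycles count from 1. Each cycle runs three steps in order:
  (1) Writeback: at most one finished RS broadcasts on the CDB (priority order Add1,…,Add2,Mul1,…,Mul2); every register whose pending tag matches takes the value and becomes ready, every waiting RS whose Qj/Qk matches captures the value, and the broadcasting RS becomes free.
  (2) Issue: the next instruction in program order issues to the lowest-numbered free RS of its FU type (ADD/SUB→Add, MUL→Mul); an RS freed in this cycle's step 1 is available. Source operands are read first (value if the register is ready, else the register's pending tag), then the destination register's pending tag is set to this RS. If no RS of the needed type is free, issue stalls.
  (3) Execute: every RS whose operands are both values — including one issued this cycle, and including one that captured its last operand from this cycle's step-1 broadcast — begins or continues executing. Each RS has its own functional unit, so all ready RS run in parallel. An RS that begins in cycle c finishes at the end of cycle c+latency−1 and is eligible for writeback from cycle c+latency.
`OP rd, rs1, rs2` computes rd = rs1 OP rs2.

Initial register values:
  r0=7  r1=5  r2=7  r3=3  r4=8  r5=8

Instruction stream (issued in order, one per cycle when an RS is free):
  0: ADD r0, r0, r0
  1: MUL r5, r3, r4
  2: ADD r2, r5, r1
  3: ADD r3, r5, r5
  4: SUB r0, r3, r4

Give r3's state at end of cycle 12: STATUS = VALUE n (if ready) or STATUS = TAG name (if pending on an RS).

STATUS = VALUE 48

  c1: issue ADD r0<-Add1  regs: r0:Add1,r1:5,r2:7,r3:3,r4:8,r5:8
  c2: issue MUL r5<-Mul1  regs: r0:Add1,r1:5,r2:7,r3:3,r4:8,r5:Mul1
  c3: issue ADD r2<-Add2  regs: r0:Add1,r1:5,r2:Add2,r3:3,r4:8,r5:Mul1
  c4: CDB Add1=14; issue ADD r3<-Add1  regs: r0:14,r1:5,r2:Add2,r3:Add1,r4:8,r5:Mul1
  c5: stall  regs: r0:14,r1:5,r2:Add2,r3:Add1,r4:8,r5:Mul1
  c6: stall  regs: r0:14,r1:5,r2:Add2,r3:Add1,r4:8,r5:Mul1
  c7: CDB Mul1=24; stall  regs: r0:14,r1:5,r2:Add2,r3:Add1,r4:8,r5:24
  c8: stall  regs: r0:14,r1:5,r2:Add2,r3:Add1,r4:8,r5:24
  c9: stall  regs: r0:14,r1:5,r2:Add2,r3:Add1,r4:8,r5:24
  c10: CDB Add1=48; issue SUB r0<-Add1  regs: r0:Add1,r1:5,r2:Add2,r3:48,r4:8,r5:24
  c11: CDB Add2=29  regs: r0:Add1,r1:5,r2:29,r3:48,r4:8,r5:24
  c12: -  regs: r0:Add1,r1:5,r2:29,r3:48,r4:8,r5:24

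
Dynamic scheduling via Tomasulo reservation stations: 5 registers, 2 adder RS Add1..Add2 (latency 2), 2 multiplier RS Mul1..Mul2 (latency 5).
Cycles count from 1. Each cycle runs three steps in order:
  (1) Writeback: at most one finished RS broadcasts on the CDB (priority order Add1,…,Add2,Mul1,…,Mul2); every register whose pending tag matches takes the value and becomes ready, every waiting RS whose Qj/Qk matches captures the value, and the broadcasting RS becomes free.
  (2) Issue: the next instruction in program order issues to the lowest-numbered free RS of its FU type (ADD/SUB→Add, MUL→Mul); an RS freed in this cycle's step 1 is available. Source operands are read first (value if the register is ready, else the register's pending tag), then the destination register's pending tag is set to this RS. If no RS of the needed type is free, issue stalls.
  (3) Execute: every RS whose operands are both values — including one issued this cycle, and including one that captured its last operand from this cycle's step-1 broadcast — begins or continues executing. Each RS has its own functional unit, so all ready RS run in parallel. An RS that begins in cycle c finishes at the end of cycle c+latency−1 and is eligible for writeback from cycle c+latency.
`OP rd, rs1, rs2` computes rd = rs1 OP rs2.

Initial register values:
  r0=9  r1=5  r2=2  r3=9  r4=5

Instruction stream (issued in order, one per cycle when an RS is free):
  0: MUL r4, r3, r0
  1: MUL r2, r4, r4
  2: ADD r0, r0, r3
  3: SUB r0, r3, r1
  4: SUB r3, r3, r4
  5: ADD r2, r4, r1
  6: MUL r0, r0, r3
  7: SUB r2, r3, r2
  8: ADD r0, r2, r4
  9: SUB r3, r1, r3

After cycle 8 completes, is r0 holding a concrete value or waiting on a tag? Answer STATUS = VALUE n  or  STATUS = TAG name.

STATUS = TAG Mul1

c1: issue MUL r4<-Mul1 | r0:9,r1:5,r2:2,r3:9,r4:Mul1
c2: issue MUL r2<-Mul2 | r0:9,r1:5,r2:Mul2,r3:9,r4:Mul1
c3: issue ADD r0<-Add1 | r0:Add1,r1:5,r2:Mul2,r3:9,r4:Mul1
c4: issue SUB r0<-Add2 | r0:Add2,r1:5,r2:Mul2,r3:9,r4:Mul1
c5: CDB Add1=18; issue SUB r3<-Add1 | r0:Add2,r1:5,r2:Mul2,r3:Add1,r4:Mul1
c6: CDB Add2=4; issue ADD r2<-Add2 | r0:4,r1:5,r2:Add2,r3:Add1,r4:Mul1
c7: CDB Mul1=81; issue MUL r0<-Mul1 | r0:Mul1,r1:5,r2:Add2,r3:Add1,r4:81
c8: stall | r0:Mul1,r1:5,r2:Add2,r3:Add1,r4:81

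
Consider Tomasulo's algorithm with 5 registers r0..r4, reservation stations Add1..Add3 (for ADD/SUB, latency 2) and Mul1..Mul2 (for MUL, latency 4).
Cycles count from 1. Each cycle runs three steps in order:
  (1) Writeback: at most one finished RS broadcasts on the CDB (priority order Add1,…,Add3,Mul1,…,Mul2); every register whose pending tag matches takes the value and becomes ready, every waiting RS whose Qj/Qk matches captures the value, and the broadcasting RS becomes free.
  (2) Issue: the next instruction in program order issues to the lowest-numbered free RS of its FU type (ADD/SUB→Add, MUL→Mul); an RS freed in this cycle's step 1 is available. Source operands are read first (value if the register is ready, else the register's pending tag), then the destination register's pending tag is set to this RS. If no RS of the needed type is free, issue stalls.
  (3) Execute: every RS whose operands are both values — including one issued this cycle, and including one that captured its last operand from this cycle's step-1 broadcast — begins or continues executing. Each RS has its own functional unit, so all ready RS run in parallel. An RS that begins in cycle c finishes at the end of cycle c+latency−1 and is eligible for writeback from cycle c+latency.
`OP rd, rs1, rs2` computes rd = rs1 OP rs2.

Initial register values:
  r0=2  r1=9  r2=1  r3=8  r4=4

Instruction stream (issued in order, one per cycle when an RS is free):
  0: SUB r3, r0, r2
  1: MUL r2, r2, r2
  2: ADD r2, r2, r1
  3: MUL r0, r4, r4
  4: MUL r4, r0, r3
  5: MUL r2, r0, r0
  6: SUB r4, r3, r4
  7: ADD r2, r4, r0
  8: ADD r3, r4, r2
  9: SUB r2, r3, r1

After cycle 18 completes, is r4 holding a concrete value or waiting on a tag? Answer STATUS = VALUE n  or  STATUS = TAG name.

STATUS = VALUE -15

cycle 1: issue SUB r3<-Add1 // r0:2,r1:9,r2:1,r3:Add1,r4:4
cycle 2: issue MUL r2<-Mul1 // r0:2,r1:9,r2:Mul1,r3:Add1,r4:4
cycle 3: CDB Add1=1; issue ADD r2<-Add1 // r0:2,r1:9,r2:Add1,r3:1,r4:4
cycle 4: issue MUL r0<-Mul2 // r0:Mul2,r1:9,r2:Add1,r3:1,r4:4
cycle 5: stall // r0:Mul2,r1:9,r2:Add1,r3:1,r4:4
cycle 6: CDB Mul1=1; issue MUL r4<-Mul1 // r0:Mul2,r1:9,r2:Add1,r3:1,r4:Mul1
cycle 7: stall // r0:Mul2,r1:9,r2:Add1,r3:1,r4:Mul1
cycle 8: CDB Add1=10; stall // r0:Mul2,r1:9,r2:10,r3:1,r4:Mul1
cycle 9: CDB Mul2=16; issue MUL r2<-Mul2 // r0:16,r1:9,r2:Mul2,r3:1,r4:Mul1
cycle 10: issue SUB r4<-Add1 // r0:16,r1:9,r2:Mul2,r3:1,r4:Add1
cycle 11: issue ADD r2<-Add2 // r0:16,r1:9,r2:Add2,r3:1,r4:Add1
cycle 12: issue ADD r3<-Add3 // r0:16,r1:9,r2:Add2,r3:Add3,r4:Add1
cycle 13: CDB Mul1=16; stall // r0:16,r1:9,r2:Add2,r3:Add3,r4:Add1
cycle 14: CDB Mul2=256; stall // r0:16,r1:9,r2:Add2,r3:Add3,r4:Add1
cycle 15: CDB Add1=-15; issue SUB r2<-Add1 // r0:16,r1:9,r2:Add1,r3:Add3,r4:-15
cycle 16: - // r0:16,r1:9,r2:Add1,r3:Add3,r4:-15
cycle 17: CDB Add2=1 // r0:16,r1:9,r2:Add1,r3:Add3,r4:-15
cycle 18: - // r0:16,r1:9,r2:Add1,r3:Add3,r4:-15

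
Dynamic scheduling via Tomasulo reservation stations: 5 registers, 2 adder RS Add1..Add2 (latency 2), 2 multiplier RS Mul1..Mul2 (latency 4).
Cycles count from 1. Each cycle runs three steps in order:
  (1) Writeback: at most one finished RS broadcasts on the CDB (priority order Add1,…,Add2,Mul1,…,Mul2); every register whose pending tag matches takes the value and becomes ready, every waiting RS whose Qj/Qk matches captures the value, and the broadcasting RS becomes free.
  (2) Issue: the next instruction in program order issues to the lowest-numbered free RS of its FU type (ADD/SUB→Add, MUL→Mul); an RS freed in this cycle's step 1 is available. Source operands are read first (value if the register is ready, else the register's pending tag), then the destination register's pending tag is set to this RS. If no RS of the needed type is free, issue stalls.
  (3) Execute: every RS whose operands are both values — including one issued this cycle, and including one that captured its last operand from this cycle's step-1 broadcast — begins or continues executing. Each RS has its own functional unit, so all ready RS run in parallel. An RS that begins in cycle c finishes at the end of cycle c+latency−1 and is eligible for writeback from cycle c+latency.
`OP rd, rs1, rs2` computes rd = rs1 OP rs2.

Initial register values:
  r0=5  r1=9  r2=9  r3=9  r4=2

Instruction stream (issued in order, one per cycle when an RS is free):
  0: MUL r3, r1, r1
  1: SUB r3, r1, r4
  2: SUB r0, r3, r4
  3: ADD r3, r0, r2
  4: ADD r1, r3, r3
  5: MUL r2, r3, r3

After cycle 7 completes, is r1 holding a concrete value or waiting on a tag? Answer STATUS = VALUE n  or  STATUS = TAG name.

  c1: issue MUL r3<-Mul1  regs: r0:5,r1:9,r2:9,r3:Mul1,r4:2
  c2: issue SUB r3<-Add1  regs: r0:5,r1:9,r2:9,r3:Add1,r4:2
  c3: issue SUB r0<-Add2  regs: r0:Add2,r1:9,r2:9,r3:Add1,r4:2
  c4: CDB Add1=7; issue ADD r3<-Add1  regs: r0:Add2,r1:9,r2:9,r3:Add1,r4:2
  c5: CDB Mul1=81; stall  regs: r0:Add2,r1:9,r2:9,r3:Add1,r4:2
  c6: CDB Add2=5; issue ADD r1<-Add2  regs: r0:5,r1:Add2,r2:9,r3:Add1,r4:2
  c7: issue MUL r2<-Mul1  regs: r0:5,r1:Add2,r2:Mul1,r3:Add1,r4:2

STATUS = TAG Add2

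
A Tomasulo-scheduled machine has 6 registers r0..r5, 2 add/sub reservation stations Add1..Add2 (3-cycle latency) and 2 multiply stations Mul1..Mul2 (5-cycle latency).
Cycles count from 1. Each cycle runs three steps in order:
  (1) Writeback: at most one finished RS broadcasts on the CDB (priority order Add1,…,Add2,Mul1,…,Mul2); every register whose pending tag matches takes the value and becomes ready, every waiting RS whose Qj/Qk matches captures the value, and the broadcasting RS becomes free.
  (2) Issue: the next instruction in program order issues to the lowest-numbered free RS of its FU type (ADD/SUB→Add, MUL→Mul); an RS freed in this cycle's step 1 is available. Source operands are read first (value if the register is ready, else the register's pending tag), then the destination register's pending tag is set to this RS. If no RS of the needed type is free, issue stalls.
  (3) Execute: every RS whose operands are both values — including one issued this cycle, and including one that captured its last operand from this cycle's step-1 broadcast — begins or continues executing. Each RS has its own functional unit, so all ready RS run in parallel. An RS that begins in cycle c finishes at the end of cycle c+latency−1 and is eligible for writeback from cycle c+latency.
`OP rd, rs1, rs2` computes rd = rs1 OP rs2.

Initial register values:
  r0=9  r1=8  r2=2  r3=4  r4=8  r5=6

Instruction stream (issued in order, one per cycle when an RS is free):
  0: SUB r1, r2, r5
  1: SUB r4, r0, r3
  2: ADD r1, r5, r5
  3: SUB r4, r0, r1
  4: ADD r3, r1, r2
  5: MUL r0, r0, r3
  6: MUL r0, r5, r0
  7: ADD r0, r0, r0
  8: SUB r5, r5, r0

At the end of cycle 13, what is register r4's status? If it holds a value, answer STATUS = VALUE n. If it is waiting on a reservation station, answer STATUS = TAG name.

STATUS = VALUE -3

c1: issue SUB r1<-Add1 | r0:9,r1:Add1,r2:2,r3:4,r4:8,r5:6
c2: issue SUB r4<-Add2 | r0:9,r1:Add1,r2:2,r3:4,r4:Add2,r5:6
c3: stall | r0:9,r1:Add1,r2:2,r3:4,r4:Add2,r5:6
c4: CDB Add1=-4; issue ADD r1<-Add1 | r0:9,r1:Add1,r2:2,r3:4,r4:Add2,r5:6
c5: CDB Add2=5; issue SUB r4<-Add2 | r0:9,r1:Add1,r2:2,r3:4,r4:Add2,r5:6
c6: stall | r0:9,r1:Add1,r2:2,r3:4,r4:Add2,r5:6
c7: CDB Add1=12; issue ADD r3<-Add1 | r0:9,r1:12,r2:2,r3:Add1,r4:Add2,r5:6
c8: issue MUL r0<-Mul1 | r0:Mul1,r1:12,r2:2,r3:Add1,r4:Add2,r5:6
c9: issue MUL r0<-Mul2 | r0:Mul2,r1:12,r2:2,r3:Add1,r4:Add2,r5:6
c10: CDB Add1=14; issue ADD r0<-Add1 | r0:Add1,r1:12,r2:2,r3:14,r4:Add2,r5:6
c11: CDB Add2=-3; issue SUB r5<-Add2 | r0:Add1,r1:12,r2:2,r3:14,r4:-3,r5:Add2
c12: - | r0:Add1,r1:12,r2:2,r3:14,r4:-3,r5:Add2
c13: - | r0:Add1,r1:12,r2:2,r3:14,r4:-3,r5:Add2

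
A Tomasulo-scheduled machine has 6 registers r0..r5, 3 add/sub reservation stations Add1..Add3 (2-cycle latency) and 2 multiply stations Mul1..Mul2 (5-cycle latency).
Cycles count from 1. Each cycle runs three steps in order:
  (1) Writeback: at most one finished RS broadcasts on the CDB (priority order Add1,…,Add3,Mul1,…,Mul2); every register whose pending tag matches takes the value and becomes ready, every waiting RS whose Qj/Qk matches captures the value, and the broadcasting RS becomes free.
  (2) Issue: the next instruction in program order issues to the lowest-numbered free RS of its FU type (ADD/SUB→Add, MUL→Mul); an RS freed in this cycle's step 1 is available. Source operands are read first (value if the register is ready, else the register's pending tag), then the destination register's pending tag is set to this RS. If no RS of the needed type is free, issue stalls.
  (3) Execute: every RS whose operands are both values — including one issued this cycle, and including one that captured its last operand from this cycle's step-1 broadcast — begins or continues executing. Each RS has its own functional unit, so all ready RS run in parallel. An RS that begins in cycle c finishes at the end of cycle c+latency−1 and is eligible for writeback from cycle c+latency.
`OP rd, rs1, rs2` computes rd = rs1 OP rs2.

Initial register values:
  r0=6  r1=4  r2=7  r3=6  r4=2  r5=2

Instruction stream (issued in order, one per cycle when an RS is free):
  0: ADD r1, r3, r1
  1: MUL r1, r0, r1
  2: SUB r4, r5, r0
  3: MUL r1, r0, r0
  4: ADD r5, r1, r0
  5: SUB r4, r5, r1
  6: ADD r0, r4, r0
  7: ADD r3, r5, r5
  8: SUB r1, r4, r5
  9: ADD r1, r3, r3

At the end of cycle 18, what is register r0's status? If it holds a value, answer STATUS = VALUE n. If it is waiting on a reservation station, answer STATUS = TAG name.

c1: issue ADD r1<-Add1 | r0:6,r1:Add1,r2:7,r3:6,r4:2,r5:2
c2: issue MUL r1<-Mul1 | r0:6,r1:Mul1,r2:7,r3:6,r4:2,r5:2
c3: CDB Add1=10; issue SUB r4<-Add1 | r0:6,r1:Mul1,r2:7,r3:6,r4:Add1,r5:2
c4: issue MUL r1<-Mul2 | r0:6,r1:Mul2,r2:7,r3:6,r4:Add1,r5:2
c5: CDB Add1=-4; issue ADD r5<-Add1 | r0:6,r1:Mul2,r2:7,r3:6,r4:-4,r5:Add1
c6: issue SUB r4<-Add2 | r0:6,r1:Mul2,r2:7,r3:6,r4:Add2,r5:Add1
c7: issue ADD r0<-Add3 | r0:Add3,r1:Mul2,r2:7,r3:6,r4:Add2,r5:Add1
c8: CDB Mul1=60; stall | r0:Add3,r1:Mul2,r2:7,r3:6,r4:Add2,r5:Add1
c9: CDB Mul2=36; stall | r0:Add3,r1:36,r2:7,r3:6,r4:Add2,r5:Add1
c10: stall | r0:Add3,r1:36,r2:7,r3:6,r4:Add2,r5:Add1
c11: CDB Add1=42; issue ADD r3<-Add1 | r0:Add3,r1:36,r2:7,r3:Add1,r4:Add2,r5:42
c12: stall | r0:Add3,r1:36,r2:7,r3:Add1,r4:Add2,r5:42
c13: CDB Add1=84; issue SUB r1<-Add1 | r0:Add3,r1:Add1,r2:7,r3:84,r4:Add2,r5:42
c14: CDB Add2=6; issue ADD r1<-Add2 | r0:Add3,r1:Add2,r2:7,r3:84,r4:6,r5:42
c15: - | r0:Add3,r1:Add2,r2:7,r3:84,r4:6,r5:42
c16: CDB Add1=-36 | r0:Add3,r1:Add2,r2:7,r3:84,r4:6,r5:42
c17: CDB Add2=168 | r0:Add3,r1:168,r2:7,r3:84,r4:6,r5:42
c18: CDB Add3=12 | r0:12,r1:168,r2:7,r3:84,r4:6,r5:42

STATUS = VALUE 12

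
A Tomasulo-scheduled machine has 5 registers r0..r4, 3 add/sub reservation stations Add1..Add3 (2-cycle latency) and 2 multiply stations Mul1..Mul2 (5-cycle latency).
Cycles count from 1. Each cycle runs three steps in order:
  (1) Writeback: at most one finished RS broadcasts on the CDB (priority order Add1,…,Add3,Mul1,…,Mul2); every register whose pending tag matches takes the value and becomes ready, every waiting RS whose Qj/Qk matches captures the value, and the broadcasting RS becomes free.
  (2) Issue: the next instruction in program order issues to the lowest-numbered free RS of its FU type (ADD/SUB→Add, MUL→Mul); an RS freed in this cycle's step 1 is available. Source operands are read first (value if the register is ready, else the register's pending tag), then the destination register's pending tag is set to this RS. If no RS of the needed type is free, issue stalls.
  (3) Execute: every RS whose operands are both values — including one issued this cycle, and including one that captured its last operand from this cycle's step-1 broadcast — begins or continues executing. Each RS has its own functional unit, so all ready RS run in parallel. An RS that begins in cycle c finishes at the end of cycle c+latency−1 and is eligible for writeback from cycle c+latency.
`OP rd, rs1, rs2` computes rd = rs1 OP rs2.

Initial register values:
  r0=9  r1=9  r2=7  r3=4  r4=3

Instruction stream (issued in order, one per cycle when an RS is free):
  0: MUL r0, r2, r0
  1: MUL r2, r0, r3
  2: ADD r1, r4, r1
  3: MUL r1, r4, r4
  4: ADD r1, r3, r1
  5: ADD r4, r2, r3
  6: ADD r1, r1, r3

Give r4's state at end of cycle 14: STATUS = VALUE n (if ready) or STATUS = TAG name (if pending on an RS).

STATUS = VALUE 256

cycle 1: issue MUL r0<-Mul1 // r0:Mul1,r1:9,r2:7,r3:4,r4:3
cycle 2: issue MUL r2<-Mul2 // r0:Mul1,r1:9,r2:Mul2,r3:4,r4:3
cycle 3: issue ADD r1<-Add1 // r0:Mul1,r1:Add1,r2:Mul2,r3:4,r4:3
cycle 4: stall // r0:Mul1,r1:Add1,r2:Mul2,r3:4,r4:3
cycle 5: CDB Add1=12; stall // r0:Mul1,r1:12,r2:Mul2,r3:4,r4:3
cycle 6: CDB Mul1=63; issue MUL r1<-Mul1 // r0:63,r1:Mul1,r2:Mul2,r3:4,r4:3
cycle 7: issue ADD r1<-Add1 // r0:63,r1:Add1,r2:Mul2,r3:4,r4:3
cycle 8: issue ADD r4<-Add2 // r0:63,r1:Add1,r2:Mul2,r3:4,r4:Add2
cycle 9: issue ADD r1<-Add3 // r0:63,r1:Add3,r2:Mul2,r3:4,r4:Add2
cycle 10: - // r0:63,r1:Add3,r2:Mul2,r3:4,r4:Add2
cycle 11: CDB Mul1=9 // r0:63,r1:Add3,r2:Mul2,r3:4,r4:Add2
cycle 12: CDB Mul2=252 // r0:63,r1:Add3,r2:252,r3:4,r4:Add2
cycle 13: CDB Add1=13 // r0:63,r1:Add3,r2:252,r3:4,r4:Add2
cycle 14: CDB Add2=256 // r0:63,r1:Add3,r2:252,r3:4,r4:256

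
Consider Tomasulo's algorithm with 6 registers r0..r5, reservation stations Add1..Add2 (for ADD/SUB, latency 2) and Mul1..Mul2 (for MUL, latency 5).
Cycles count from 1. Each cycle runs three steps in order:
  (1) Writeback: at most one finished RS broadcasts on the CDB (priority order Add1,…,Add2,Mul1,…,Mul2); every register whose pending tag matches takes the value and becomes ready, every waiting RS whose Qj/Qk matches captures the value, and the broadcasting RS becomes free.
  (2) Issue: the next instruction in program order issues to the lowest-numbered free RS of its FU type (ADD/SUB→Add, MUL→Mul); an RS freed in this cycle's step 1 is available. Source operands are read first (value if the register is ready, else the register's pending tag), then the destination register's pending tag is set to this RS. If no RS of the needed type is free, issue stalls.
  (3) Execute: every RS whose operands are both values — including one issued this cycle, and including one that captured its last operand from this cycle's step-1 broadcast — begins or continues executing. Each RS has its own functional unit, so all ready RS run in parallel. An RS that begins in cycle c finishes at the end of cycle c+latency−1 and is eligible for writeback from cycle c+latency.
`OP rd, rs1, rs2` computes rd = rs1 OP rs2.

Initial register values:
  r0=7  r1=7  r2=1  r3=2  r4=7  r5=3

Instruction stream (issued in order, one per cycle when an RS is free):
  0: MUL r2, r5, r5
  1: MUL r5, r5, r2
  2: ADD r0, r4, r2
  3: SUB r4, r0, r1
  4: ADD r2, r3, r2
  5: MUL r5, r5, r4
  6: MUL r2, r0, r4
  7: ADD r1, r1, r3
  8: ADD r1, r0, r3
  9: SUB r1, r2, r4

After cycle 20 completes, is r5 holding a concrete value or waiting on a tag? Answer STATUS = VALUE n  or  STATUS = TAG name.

  c1: issue MUL r2<-Mul1  regs: r0:7,r1:7,r2:Mul1,r3:2,r4:7,r5:3
  c2: issue MUL r5<-Mul2  regs: r0:7,r1:7,r2:Mul1,r3:2,r4:7,r5:Mul2
  c3: issue ADD r0<-Add1  regs: r0:Add1,r1:7,r2:Mul1,r3:2,r4:7,r5:Mul2
  c4: issue SUB r4<-Add2  regs: r0:Add1,r1:7,r2:Mul1,r3:2,r4:Add2,r5:Mul2
  c5: stall  regs: r0:Add1,r1:7,r2:Mul1,r3:2,r4:Add2,r5:Mul2
  c6: CDB Mul1=9; stall  regs: r0:Add1,r1:7,r2:9,r3:2,r4:Add2,r5:Mul2
  c7: stall  regs: r0:Add1,r1:7,r2:9,r3:2,r4:Add2,r5:Mul2
  c8: CDB Add1=16; issue ADD r2<-Add1  regs: r0:16,r1:7,r2:Add1,r3:2,r4:Add2,r5:Mul2
  c9: issue MUL r5<-Mul1  regs: r0:16,r1:7,r2:Add1,r3:2,r4:Add2,r5:Mul1
  c10: CDB Add1=11; stall  regs: r0:16,r1:7,r2:11,r3:2,r4:Add2,r5:Mul1
  c11: CDB Add2=9; stall  regs: r0:16,r1:7,r2:11,r3:2,r4:9,r5:Mul1
  c12: CDB Mul2=27; issue MUL r2<-Mul2  regs: r0:16,r1:7,r2:Mul2,r3:2,r4:9,r5:Mul1
  c13: issue ADD r1<-Add1  regs: r0:16,r1:Add1,r2:Mul2,r3:2,r4:9,r5:Mul1
  c14: issue ADD r1<-Add2  regs: r0:16,r1:Add2,r2:Mul2,r3:2,r4:9,r5:Mul1
  c15: CDB Add1=9; issue SUB r1<-Add1  regs: r0:16,r1:Add1,r2:Mul2,r3:2,r4:9,r5:Mul1
  c16: CDB Add2=18  regs: r0:16,r1:Add1,r2:Mul2,r3:2,r4:9,r5:Mul1
  c17: CDB Mul1=243  regs: r0:16,r1:Add1,r2:Mul2,r3:2,r4:9,r5:243
  c18: CDB Mul2=144  regs: r0:16,r1:Add1,r2:144,r3:2,r4:9,r5:243
  c19: -  regs: r0:16,r1:Add1,r2:144,r3:2,r4:9,r5:243
  c20: CDB Add1=135  regs: r0:16,r1:135,r2:144,r3:2,r4:9,r5:243

STATUS = VALUE 243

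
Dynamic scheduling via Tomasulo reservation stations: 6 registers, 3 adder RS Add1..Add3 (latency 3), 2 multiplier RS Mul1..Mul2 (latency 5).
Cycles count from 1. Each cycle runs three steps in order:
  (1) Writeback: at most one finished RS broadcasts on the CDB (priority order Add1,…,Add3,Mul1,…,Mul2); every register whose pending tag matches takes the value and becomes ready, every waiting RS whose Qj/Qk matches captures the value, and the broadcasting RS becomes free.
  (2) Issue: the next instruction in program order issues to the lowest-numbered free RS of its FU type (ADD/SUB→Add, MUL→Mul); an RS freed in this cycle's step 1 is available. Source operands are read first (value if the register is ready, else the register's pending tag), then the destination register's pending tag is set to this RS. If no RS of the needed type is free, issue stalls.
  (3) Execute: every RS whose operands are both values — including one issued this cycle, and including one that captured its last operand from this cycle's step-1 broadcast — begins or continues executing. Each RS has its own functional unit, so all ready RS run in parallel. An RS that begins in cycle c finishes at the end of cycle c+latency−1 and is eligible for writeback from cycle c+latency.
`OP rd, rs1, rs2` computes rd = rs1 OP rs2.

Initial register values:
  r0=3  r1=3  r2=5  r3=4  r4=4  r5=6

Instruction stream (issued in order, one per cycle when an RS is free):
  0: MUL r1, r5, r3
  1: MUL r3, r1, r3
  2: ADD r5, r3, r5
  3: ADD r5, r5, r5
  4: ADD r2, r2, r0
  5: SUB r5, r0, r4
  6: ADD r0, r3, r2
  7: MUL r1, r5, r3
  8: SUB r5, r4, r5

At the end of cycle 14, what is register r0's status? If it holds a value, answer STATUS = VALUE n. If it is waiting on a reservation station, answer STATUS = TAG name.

c1: issue MUL r1<-Mul1 | r0:3,r1:Mul1,r2:5,r3:4,r4:4,r5:6
c2: issue MUL r3<-Mul2 | r0:3,r1:Mul1,r2:5,r3:Mul2,r4:4,r5:6
c3: issue ADD r5<-Add1 | r0:3,r1:Mul1,r2:5,r3:Mul2,r4:4,r5:Add1
c4: issue ADD r5<-Add2 | r0:3,r1:Mul1,r2:5,r3:Mul2,r4:4,r5:Add2
c5: issue ADD r2<-Add3 | r0:3,r1:Mul1,r2:Add3,r3:Mul2,r4:4,r5:Add2
c6: CDB Mul1=24; stall | r0:3,r1:24,r2:Add3,r3:Mul2,r4:4,r5:Add2
c7: stall | r0:3,r1:24,r2:Add3,r3:Mul2,r4:4,r5:Add2
c8: CDB Add3=8; issue SUB r5<-Add3 | r0:3,r1:24,r2:8,r3:Mul2,r4:4,r5:Add3
c9: stall | r0:3,r1:24,r2:8,r3:Mul2,r4:4,r5:Add3
c10: stall | r0:3,r1:24,r2:8,r3:Mul2,r4:4,r5:Add3
c11: CDB Add3=-1; issue ADD r0<-Add3 | r0:Add3,r1:24,r2:8,r3:Mul2,r4:4,r5:-1
c12: CDB Mul2=96; issue MUL r1<-Mul1 | r0:Add3,r1:Mul1,r2:8,r3:96,r4:4,r5:-1
c13: stall | r0:Add3,r1:Mul1,r2:8,r3:96,r4:4,r5:-1
c14: stall | r0:Add3,r1:Mul1,r2:8,r3:96,r4:4,r5:-1

STATUS = TAG Add3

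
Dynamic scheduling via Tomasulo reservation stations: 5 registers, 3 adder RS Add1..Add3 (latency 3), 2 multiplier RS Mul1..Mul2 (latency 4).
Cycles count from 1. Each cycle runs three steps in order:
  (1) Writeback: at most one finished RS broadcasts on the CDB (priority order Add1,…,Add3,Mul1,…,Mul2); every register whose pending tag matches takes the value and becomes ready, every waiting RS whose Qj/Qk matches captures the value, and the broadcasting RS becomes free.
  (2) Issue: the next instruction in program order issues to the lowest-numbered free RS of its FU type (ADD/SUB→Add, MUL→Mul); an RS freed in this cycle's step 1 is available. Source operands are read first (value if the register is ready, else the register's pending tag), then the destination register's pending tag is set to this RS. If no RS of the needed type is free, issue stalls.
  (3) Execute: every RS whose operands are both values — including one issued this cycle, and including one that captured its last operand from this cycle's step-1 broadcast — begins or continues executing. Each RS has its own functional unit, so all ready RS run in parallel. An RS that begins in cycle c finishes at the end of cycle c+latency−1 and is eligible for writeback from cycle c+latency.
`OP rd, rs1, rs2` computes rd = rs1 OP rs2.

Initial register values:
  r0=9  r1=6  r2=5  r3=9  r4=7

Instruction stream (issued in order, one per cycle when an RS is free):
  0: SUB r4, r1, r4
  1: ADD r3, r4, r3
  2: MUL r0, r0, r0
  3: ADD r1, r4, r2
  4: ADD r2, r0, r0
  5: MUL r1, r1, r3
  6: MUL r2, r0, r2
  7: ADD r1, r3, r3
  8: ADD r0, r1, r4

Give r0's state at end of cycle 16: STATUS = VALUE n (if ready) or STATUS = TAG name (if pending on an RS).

cycle 1: issue SUB r4<-Add1 // r0:9,r1:6,r2:5,r3:9,r4:Add1
cycle 2: issue ADD r3<-Add2 // r0:9,r1:6,r2:5,r3:Add2,r4:Add1
cycle 3: issue MUL r0<-Mul1 // r0:Mul1,r1:6,r2:5,r3:Add2,r4:Add1
cycle 4: CDB Add1=-1; issue ADD r1<-Add1 // r0:Mul1,r1:Add1,r2:5,r3:Add2,r4:-1
cycle 5: issue ADD r2<-Add3 // r0:Mul1,r1:Add1,r2:Add3,r3:Add2,r4:-1
cycle 6: issue MUL r1<-Mul2 // r0:Mul1,r1:Mul2,r2:Add3,r3:Add2,r4:-1
cycle 7: CDB Add1=4; stall // r0:Mul1,r1:Mul2,r2:Add3,r3:Add2,r4:-1
cycle 8: CDB Add2=8; stall // r0:Mul1,r1:Mul2,r2:Add3,r3:8,r4:-1
cycle 9: CDB Mul1=81; issue MUL r2<-Mul1 // r0:81,r1:Mul2,r2:Mul1,r3:8,r4:-1
cycle 10: issue ADD r1<-Add1 // r0:81,r1:Add1,r2:Mul1,r3:8,r4:-1
cycle 11: issue ADD r0<-Add2 // r0:Add2,r1:Add1,r2:Mul1,r3:8,r4:-1
cycle 12: CDB Add3=162 // r0:Add2,r1:Add1,r2:Mul1,r3:8,r4:-1
cycle 13: CDB Add1=16 // r0:Add2,r1:16,r2:Mul1,r3:8,r4:-1
cycle 14: CDB Mul2=32 // r0:Add2,r1:16,r2:Mul1,r3:8,r4:-1
cycle 15: - // r0:Add2,r1:16,r2:Mul1,r3:8,r4:-1
cycle 16: CDB Add2=15 // r0:15,r1:16,r2:Mul1,r3:8,r4:-1

STATUS = VALUE 15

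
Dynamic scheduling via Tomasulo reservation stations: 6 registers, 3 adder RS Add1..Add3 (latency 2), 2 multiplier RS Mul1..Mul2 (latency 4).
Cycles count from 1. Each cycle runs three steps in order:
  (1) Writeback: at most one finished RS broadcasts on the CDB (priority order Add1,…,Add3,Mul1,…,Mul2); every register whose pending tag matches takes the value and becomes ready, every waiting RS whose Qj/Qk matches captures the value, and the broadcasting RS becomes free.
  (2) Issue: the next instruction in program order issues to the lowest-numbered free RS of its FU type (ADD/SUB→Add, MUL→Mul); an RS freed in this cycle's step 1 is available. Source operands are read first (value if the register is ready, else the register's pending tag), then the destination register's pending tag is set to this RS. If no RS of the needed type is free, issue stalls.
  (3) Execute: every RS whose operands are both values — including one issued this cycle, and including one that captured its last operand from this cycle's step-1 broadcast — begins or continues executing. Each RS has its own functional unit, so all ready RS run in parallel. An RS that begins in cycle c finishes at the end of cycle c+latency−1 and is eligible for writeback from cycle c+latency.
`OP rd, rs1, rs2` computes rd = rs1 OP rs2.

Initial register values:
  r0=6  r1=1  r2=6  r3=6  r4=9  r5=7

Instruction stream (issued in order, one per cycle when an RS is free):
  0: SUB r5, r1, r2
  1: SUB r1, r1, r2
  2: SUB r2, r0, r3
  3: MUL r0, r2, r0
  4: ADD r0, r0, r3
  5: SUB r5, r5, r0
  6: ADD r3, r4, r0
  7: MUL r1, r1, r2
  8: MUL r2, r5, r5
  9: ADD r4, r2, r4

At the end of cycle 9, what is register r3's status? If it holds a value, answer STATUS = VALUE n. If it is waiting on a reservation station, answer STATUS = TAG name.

  c1: issue SUB r5<-Add1  regs: r0:6,r1:1,r2:6,r3:6,r4:9,r5:Add1
  c2: issue SUB r1<-Add2  regs: r0:6,r1:Add2,r2:6,r3:6,r4:9,r5:Add1
  c3: CDB Add1=-5; issue SUB r2<-Add1  regs: r0:6,r1:Add2,r2:Add1,r3:6,r4:9,r5:-5
  c4: CDB Add2=-5; issue MUL r0<-Mul1  regs: r0:Mul1,r1:-5,r2:Add1,r3:6,r4:9,r5:-5
  c5: CDB Add1=0; issue ADD r0<-Add1  regs: r0:Add1,r1:-5,r2:0,r3:6,r4:9,r5:-5
  c6: issue SUB r5<-Add2  regs: r0:Add1,r1:-5,r2:0,r3:6,r4:9,r5:Add2
  c7: issue ADD r3<-Add3  regs: r0:Add1,r1:-5,r2:0,r3:Add3,r4:9,r5:Add2
  c8: issue MUL r1<-Mul2  regs: r0:Add1,r1:Mul2,r2:0,r3:Add3,r4:9,r5:Add2
  c9: CDB Mul1=0; issue MUL r2<-Mul1  regs: r0:Add1,r1:Mul2,r2:Mul1,r3:Add3,r4:9,r5:Add2

STATUS = TAG Add3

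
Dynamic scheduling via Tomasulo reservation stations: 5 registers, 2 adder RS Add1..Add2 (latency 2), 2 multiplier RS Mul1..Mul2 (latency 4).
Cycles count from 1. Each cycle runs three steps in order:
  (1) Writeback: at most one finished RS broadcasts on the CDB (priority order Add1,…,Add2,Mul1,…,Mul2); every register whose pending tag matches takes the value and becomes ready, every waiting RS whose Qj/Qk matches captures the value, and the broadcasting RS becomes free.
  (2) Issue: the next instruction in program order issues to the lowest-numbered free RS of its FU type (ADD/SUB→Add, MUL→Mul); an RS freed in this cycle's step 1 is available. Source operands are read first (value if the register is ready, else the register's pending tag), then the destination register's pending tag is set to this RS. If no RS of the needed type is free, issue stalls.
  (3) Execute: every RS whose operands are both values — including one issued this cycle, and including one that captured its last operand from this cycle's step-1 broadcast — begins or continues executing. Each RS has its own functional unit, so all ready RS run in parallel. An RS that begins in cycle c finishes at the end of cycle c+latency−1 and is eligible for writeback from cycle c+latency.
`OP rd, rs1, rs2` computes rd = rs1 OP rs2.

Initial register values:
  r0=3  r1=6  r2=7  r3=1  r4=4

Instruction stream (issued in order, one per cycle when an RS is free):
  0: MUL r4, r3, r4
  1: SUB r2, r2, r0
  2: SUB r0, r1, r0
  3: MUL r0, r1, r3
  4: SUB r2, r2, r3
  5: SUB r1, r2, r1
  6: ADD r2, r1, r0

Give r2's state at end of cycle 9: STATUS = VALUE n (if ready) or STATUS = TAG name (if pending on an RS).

  c1: issue MUL r4<-Mul1  regs: r0:3,r1:6,r2:7,r3:1,r4:Mul1
  c2: issue SUB r2<-Add1  regs: r0:3,r1:6,r2:Add1,r3:1,r4:Mul1
  c3: issue SUB r0<-Add2  regs: r0:Add2,r1:6,r2:Add1,r3:1,r4:Mul1
  c4: CDB Add1=4; issue MUL r0<-Mul2  regs: r0:Mul2,r1:6,r2:4,r3:1,r4:Mul1
  c5: CDB Add2=3; issue SUB r2<-Add1  regs: r0:Mul2,r1:6,r2:Add1,r3:1,r4:Mul1
  c6: CDB Mul1=4; issue SUB r1<-Add2  regs: r0:Mul2,r1:Add2,r2:Add1,r3:1,r4:4
  c7: CDB Add1=3; issue ADD r2<-Add1  regs: r0:Mul2,r1:Add2,r2:Add1,r3:1,r4:4
  c8: CDB Mul2=6  regs: r0:6,r1:Add2,r2:Add1,r3:1,r4:4
  c9: CDB Add2=-3  regs: r0:6,r1:-3,r2:Add1,r3:1,r4:4

STATUS = TAG Add1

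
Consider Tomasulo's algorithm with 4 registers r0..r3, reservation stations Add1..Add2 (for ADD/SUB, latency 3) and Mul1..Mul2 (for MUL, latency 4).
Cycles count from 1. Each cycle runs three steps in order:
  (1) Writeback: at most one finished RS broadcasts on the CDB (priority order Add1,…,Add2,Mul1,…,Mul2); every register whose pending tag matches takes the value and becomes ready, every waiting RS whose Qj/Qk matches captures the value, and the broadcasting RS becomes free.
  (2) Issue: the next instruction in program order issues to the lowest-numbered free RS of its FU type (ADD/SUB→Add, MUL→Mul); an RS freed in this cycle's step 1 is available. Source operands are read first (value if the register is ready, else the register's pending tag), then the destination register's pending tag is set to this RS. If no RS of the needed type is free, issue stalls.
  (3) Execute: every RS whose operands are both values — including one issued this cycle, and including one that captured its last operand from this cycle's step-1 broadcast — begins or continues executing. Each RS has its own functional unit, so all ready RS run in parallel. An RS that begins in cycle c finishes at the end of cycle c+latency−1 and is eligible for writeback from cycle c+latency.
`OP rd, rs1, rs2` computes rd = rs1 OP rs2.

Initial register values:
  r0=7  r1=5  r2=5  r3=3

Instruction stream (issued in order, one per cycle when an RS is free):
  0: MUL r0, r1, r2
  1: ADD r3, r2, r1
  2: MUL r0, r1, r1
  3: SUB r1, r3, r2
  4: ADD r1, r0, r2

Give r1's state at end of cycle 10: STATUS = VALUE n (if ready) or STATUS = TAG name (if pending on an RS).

STATUS = VALUE 30

cycle 1: issue MUL r0<-Mul1 // r0:Mul1,r1:5,r2:5,r3:3
cycle 2: issue ADD r3<-Add1 // r0:Mul1,r1:5,r2:5,r3:Add1
cycle 3: issue MUL r0<-Mul2 // r0:Mul2,r1:5,r2:5,r3:Add1
cycle 4: issue SUB r1<-Add2 // r0:Mul2,r1:Add2,r2:5,r3:Add1
cycle 5: CDB Add1=10; issue ADD r1<-Add1 // r0:Mul2,r1:Add1,r2:5,r3:10
cycle 6: CDB Mul1=25 // r0:Mul2,r1:Add1,r2:5,r3:10
cycle 7: CDB Mul2=25 // r0:25,r1:Add1,r2:5,r3:10
cycle 8: CDB Add2=5 // r0:25,r1:Add1,r2:5,r3:10
cycle 9: - // r0:25,r1:Add1,r2:5,r3:10
cycle 10: CDB Add1=30 // r0:25,r1:30,r2:5,r3:10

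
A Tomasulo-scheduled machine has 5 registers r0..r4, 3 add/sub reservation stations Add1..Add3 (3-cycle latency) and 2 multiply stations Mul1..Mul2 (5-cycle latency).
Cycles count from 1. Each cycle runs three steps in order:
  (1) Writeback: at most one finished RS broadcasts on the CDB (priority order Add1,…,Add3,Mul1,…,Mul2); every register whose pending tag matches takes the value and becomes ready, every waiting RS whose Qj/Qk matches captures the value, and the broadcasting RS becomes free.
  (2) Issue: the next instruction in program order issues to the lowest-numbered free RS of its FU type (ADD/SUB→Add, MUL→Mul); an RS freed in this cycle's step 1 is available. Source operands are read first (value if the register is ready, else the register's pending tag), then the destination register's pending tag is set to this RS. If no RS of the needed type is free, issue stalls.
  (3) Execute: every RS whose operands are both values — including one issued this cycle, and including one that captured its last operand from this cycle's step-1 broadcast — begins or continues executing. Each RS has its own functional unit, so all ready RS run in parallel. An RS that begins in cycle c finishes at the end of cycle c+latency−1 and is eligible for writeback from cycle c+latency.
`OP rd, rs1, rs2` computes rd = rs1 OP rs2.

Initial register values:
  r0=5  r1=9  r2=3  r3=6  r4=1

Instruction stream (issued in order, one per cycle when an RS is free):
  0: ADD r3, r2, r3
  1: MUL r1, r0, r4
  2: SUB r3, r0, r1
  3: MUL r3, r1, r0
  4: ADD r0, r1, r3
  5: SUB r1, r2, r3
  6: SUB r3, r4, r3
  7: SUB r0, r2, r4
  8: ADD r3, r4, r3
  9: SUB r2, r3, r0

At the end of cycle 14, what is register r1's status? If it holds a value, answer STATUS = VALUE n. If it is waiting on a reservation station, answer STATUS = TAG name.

cycle 1: issue ADD r3<-Add1 // r0:5,r1:9,r2:3,r3:Add1,r4:1
cycle 2: issue MUL r1<-Mul1 // r0:5,r1:Mul1,r2:3,r3:Add1,r4:1
cycle 3: issue SUB r3<-Add2 // r0:5,r1:Mul1,r2:3,r3:Add2,r4:1
cycle 4: CDB Add1=9; issue MUL r3<-Mul2 // r0:5,r1:Mul1,r2:3,r3:Mul2,r4:1
cycle 5: issue ADD r0<-Add1 // r0:Add1,r1:Mul1,r2:3,r3:Mul2,r4:1
cycle 6: issue SUB r1<-Add3 // r0:Add1,r1:Add3,r2:3,r3:Mul2,r4:1
cycle 7: CDB Mul1=5; stall // r0:Add1,r1:Add3,r2:3,r3:Mul2,r4:1
cycle 8: stall // r0:Add1,r1:Add3,r2:3,r3:Mul2,r4:1
cycle 9: stall // r0:Add1,r1:Add3,r2:3,r3:Mul2,r4:1
cycle 10: CDB Add2=0; issue SUB r3<-Add2 // r0:Add1,r1:Add3,r2:3,r3:Add2,r4:1
cycle 11: stall // r0:Add1,r1:Add3,r2:3,r3:Add2,r4:1
cycle 12: CDB Mul2=25; stall // r0:Add1,r1:Add3,r2:3,r3:Add2,r4:1
cycle 13: stall // r0:Add1,r1:Add3,r2:3,r3:Add2,r4:1
cycle 14: stall // r0:Add1,r1:Add3,r2:3,r3:Add2,r4:1

STATUS = TAG Add3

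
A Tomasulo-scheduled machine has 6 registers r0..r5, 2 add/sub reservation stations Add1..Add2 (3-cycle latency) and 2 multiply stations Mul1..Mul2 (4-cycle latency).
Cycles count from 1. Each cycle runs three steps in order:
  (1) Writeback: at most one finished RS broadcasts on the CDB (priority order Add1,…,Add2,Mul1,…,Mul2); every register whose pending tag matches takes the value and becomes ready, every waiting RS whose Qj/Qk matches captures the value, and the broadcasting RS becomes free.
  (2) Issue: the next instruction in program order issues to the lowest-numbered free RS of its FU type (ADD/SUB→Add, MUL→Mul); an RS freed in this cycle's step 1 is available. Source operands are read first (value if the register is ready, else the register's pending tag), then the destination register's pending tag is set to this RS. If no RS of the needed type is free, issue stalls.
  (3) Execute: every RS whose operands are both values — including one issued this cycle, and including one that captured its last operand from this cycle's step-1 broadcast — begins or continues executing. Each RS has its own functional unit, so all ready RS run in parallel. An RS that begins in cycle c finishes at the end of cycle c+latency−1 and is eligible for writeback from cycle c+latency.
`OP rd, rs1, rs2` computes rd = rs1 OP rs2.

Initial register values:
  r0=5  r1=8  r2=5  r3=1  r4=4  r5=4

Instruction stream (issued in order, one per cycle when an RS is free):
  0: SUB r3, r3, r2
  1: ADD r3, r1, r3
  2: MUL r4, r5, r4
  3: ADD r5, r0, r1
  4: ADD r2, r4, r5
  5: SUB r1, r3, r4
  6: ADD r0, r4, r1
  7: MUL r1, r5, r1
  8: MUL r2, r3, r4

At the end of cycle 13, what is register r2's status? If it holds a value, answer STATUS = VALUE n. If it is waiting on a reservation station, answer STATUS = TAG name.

  c1: issue SUB r3<-Add1  regs: r0:5,r1:8,r2:5,r3:Add1,r4:4,r5:4
  c2: issue ADD r3<-Add2  regs: r0:5,r1:8,r2:5,r3:Add2,r4:4,r5:4
  c3: issue MUL r4<-Mul1  regs: r0:5,r1:8,r2:5,r3:Add2,r4:Mul1,r5:4
  c4: CDB Add1=-4; issue ADD r5<-Add1  regs: r0:5,r1:8,r2:5,r3:Add2,r4:Mul1,r5:Add1
  c5: stall  regs: r0:5,r1:8,r2:5,r3:Add2,r4:Mul1,r5:Add1
  c6: stall  regs: r0:5,r1:8,r2:5,r3:Add2,r4:Mul1,r5:Add1
  c7: CDB Add1=13; issue ADD r2<-Add1  regs: r0:5,r1:8,r2:Add1,r3:Add2,r4:Mul1,r5:13
  c8: CDB Add2=4; issue SUB r1<-Add2  regs: r0:5,r1:Add2,r2:Add1,r3:4,r4:Mul1,r5:13
  c9: CDB Mul1=16; stall  regs: r0:5,r1:Add2,r2:Add1,r3:4,r4:16,r5:13
  c10: stall  regs: r0:5,r1:Add2,r2:Add1,r3:4,r4:16,r5:13
  c11: stall  regs: r0:5,r1:Add2,r2:Add1,r3:4,r4:16,r5:13
  c12: CDB Add1=29; issue ADD r0<-Add1  regs: r0:Add1,r1:Add2,r2:29,r3:4,r4:16,r5:13
  c13: CDB Add2=-12; issue MUL r1<-Mul1  regs: r0:Add1,r1:Mul1,r2:29,r3:4,r4:16,r5:13

STATUS = VALUE 29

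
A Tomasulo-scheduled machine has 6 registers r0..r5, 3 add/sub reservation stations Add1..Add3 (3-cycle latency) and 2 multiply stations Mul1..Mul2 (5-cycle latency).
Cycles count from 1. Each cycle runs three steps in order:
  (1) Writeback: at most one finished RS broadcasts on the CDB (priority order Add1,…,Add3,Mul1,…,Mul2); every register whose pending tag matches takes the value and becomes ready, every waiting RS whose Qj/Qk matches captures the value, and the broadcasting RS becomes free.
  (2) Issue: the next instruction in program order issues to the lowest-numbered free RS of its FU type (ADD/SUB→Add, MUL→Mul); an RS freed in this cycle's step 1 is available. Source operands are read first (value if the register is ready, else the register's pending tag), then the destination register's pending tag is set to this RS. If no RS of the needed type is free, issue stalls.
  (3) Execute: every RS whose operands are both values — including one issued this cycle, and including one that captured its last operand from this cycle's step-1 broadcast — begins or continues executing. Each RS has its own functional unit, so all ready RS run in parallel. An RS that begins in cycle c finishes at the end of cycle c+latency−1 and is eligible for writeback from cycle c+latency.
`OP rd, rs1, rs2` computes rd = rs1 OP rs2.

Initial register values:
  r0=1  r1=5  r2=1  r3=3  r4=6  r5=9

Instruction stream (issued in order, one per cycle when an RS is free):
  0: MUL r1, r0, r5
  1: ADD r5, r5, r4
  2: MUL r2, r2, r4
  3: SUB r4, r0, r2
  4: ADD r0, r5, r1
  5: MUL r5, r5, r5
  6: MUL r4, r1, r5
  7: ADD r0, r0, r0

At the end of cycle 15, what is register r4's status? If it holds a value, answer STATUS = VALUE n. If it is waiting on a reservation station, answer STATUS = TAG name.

STATUS = TAG Mul2

cycle 1: issue MUL r1<-Mul1 // r0:1,r1:Mul1,r2:1,r3:3,r4:6,r5:9
cycle 2: issue ADD r5<-Add1 // r0:1,r1:Mul1,r2:1,r3:3,r4:6,r5:Add1
cycle 3: issue MUL r2<-Mul2 // r0:1,r1:Mul1,r2:Mul2,r3:3,r4:6,r5:Add1
cycle 4: issue SUB r4<-Add2 // r0:1,r1:Mul1,r2:Mul2,r3:3,r4:Add2,r5:Add1
cycle 5: CDB Add1=15; issue ADD r0<-Add1 // r0:Add1,r1:Mul1,r2:Mul2,r3:3,r4:Add2,r5:15
cycle 6: CDB Mul1=9; issue MUL r5<-Mul1 // r0:Add1,r1:9,r2:Mul2,r3:3,r4:Add2,r5:Mul1
cycle 7: stall // r0:Add1,r1:9,r2:Mul2,r3:3,r4:Add2,r5:Mul1
cycle 8: CDB Mul2=6; issue MUL r4<-Mul2 // r0:Add1,r1:9,r2:6,r3:3,r4:Mul2,r5:Mul1
cycle 9: CDB Add1=24; issue ADD r0<-Add1 // r0:Add1,r1:9,r2:6,r3:3,r4:Mul2,r5:Mul1
cycle 10: - // r0:Add1,r1:9,r2:6,r3:3,r4:Mul2,r5:Mul1
cycle 11: CDB Add2=-5 // r0:Add1,r1:9,r2:6,r3:3,r4:Mul2,r5:Mul1
cycle 12: CDB Add1=48 // r0:48,r1:9,r2:6,r3:3,r4:Mul2,r5:Mul1
cycle 13: CDB Mul1=225 // r0:48,r1:9,r2:6,r3:3,r4:Mul2,r5:225
cycle 14: - // r0:48,r1:9,r2:6,r3:3,r4:Mul2,r5:225
cycle 15: - // r0:48,r1:9,r2:6,r3:3,r4:Mul2,r5:225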